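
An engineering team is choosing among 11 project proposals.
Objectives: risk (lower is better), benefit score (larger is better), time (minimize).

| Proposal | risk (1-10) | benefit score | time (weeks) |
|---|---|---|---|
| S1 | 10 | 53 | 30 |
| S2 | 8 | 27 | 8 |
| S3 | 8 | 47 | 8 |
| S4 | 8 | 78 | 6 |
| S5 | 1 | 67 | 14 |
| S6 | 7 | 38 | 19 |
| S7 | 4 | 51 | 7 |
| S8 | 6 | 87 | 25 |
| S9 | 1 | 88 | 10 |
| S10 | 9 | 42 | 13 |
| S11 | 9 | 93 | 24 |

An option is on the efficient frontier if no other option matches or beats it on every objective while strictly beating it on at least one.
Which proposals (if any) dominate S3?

S4, S7

S4: risk 8≤8, benefit score 78≥47, time 6≤8 — dominates S3.
S7: risk 4≤8, benefit score 51≥47, time 7≤8 — dominates S3.
Others (S1, S2, S5, S6, S8, S9, S10, S11) are each worse than S3 on at least one objective.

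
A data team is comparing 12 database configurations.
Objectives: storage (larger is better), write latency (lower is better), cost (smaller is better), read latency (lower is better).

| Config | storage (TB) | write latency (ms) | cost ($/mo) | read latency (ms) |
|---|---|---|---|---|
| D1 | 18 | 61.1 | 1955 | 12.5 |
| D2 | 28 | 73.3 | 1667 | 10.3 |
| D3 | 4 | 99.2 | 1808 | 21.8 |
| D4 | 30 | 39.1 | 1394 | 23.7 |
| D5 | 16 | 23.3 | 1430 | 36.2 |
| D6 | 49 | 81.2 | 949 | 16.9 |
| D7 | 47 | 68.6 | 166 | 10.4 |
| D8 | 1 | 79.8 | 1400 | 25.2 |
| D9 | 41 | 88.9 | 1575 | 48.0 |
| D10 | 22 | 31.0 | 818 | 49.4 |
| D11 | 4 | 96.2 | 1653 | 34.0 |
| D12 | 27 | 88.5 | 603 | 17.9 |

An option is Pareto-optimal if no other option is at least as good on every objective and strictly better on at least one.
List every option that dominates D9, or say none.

D6: storage 49≥41, write latency 81.2≤88.9, cost 949≤1575, read latency 16.9≤48.0 — dominates D9.
D7: storage 47≥41, write latency 68.6≤88.9, cost 166≤1575, read latency 10.4≤48.0 — dominates D9.
Others (D1, D2, D3, D4, D5, D8, D10, D11, D12) are each worse than D9 on at least one objective.

D6, D7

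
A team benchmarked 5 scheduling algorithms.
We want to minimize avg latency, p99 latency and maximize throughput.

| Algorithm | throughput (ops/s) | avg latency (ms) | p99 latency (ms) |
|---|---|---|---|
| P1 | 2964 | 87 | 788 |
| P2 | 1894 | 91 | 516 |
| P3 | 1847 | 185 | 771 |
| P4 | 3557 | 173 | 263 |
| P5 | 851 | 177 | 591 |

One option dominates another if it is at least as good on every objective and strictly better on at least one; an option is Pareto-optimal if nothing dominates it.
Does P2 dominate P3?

P2 vs P3: throughput 1894≥1847, avg latency 91≤185, p99 latency 516≤771 — P2 is at least as good on every objective with at least one strict improvement.

Yes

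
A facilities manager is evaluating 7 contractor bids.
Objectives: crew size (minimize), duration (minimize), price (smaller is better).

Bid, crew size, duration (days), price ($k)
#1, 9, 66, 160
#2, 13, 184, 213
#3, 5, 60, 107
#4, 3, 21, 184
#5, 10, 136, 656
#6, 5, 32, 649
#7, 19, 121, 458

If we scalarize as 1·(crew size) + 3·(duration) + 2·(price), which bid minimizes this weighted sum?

#1: 1·9 + 3·66 + 2·160 = 527
#2: 1·13 + 3·184 + 2·213 = 991
#3: 1·5 + 3·60 + 2·107 = 399
#4: 1·3 + 3·21 + 2·184 = 434
#5: 1·10 + 3·136 + 2·656 = 1730
#6: 1·5 + 3·32 + 2·649 = 1399
#7: 1·19 + 3·121 + 2·458 = 1298
Lowest: #3 at 399.

#3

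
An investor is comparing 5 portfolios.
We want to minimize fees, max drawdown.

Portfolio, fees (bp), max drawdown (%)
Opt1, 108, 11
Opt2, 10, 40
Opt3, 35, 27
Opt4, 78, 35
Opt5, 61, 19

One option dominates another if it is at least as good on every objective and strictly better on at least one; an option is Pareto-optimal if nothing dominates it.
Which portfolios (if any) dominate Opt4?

Opt3: fees 35≤78, max drawdown 27≤35 — dominates Opt4.
Opt5: fees 61≤78, max drawdown 19≤35 — dominates Opt4.
Others (Opt1, Opt2) are each worse than Opt4 on at least one objective.

Opt3, Opt5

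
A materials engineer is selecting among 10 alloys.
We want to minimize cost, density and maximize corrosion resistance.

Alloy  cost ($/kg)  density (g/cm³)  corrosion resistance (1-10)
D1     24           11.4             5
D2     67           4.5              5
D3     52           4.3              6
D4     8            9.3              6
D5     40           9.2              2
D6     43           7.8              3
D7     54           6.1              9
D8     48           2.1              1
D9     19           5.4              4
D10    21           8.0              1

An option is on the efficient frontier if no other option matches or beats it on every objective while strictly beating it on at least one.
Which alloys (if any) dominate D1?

D4

D4: cost 8≤24, density 9.3≤11.4, corrosion resistance 6≥5 — dominates D1.
Others (D2, D3, D5, D6, D7, D8, D9, D10) are each worse than D1 on at least one objective.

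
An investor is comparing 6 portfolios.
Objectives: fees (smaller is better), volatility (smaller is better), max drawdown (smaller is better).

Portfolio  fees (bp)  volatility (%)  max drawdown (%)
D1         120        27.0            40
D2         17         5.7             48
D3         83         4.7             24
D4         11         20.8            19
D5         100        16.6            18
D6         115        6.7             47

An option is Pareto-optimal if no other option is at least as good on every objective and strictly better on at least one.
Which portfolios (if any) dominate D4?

D1: worse on fees (120 vs 11).
D2: worse on fees (17 vs 11).
D3: worse on fees (83 vs 11).
D5: worse on fees (100 vs 11).
D6: worse on fees (115 vs 11).
No option dominates D4.

none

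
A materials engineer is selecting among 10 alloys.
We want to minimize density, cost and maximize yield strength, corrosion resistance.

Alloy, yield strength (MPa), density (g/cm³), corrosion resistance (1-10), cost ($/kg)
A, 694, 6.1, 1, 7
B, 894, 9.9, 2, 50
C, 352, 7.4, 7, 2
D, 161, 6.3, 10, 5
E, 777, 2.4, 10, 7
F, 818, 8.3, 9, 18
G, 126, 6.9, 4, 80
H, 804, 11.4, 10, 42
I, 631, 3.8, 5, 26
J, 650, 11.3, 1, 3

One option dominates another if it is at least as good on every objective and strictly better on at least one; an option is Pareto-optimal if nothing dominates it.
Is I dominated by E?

Yes

E vs I: yield strength 777≥631, density 2.4≤3.8, corrosion resistance 10≥5, cost 7≤26 — E is at least as good on every objective with at least one strict improvement.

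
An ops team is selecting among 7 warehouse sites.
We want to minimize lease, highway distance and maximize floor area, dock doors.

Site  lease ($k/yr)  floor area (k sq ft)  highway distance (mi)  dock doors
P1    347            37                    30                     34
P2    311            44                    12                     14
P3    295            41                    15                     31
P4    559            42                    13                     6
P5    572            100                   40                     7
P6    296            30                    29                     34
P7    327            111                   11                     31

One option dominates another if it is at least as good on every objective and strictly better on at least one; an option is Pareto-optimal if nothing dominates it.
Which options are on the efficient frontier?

P1: not dominated.
P2: not dominated.
P3: not dominated (best lease).
P4: dominated by P2 (lease 311≤559, floor area 44≥42, highway distance 12≤13, dock doors 14≥6).
P5: dominated by P7 (lease 327≤572, floor area 111≥100, highway distance 11≤40, dock doors 31≥7).
P6: not dominated.
P7: not dominated (best floor area).

P1, P2, P3, P6, P7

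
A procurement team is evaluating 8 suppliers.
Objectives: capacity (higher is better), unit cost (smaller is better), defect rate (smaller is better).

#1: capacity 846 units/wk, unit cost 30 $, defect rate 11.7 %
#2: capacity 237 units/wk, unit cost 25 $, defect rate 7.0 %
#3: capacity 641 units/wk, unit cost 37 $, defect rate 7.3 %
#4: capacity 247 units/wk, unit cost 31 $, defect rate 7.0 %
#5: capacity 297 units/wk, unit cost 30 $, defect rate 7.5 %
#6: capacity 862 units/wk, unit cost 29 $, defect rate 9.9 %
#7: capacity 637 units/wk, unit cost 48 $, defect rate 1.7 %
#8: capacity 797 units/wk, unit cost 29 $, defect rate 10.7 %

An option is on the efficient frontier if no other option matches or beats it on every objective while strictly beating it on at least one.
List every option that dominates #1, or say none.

#6: capacity 862≥846, unit cost 29≤30, defect rate 9.9≤11.7 — dominates #1.
Others (#2, #3, #4, #5, #7, #8) are each worse than #1 on at least one objective.

#6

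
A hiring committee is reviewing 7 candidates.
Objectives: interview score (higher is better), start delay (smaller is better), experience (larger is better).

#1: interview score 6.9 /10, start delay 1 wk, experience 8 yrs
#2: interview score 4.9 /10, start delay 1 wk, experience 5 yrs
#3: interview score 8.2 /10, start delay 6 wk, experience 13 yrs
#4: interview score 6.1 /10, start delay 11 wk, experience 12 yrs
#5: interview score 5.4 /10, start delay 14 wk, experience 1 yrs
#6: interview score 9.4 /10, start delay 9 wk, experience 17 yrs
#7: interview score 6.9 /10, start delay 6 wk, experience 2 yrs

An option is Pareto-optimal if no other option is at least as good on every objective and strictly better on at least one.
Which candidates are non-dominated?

#1, #3, #6

#1: not dominated.
#2: dominated by #1 (interview score 6.9≥4.9, start delay 1≤1, experience 8≥5).
#3: not dominated.
#4: dominated by #3 (interview score 8.2≥6.1, start delay 6≤11, experience 13≥12).
#5: dominated by #1 (interview score 6.9≥5.4, start delay 1≤14, experience 8≥1).
#6: not dominated (best interview score).
#7: dominated by #1 (interview score 6.9≥6.9, start delay 1≤6, experience 8≥2).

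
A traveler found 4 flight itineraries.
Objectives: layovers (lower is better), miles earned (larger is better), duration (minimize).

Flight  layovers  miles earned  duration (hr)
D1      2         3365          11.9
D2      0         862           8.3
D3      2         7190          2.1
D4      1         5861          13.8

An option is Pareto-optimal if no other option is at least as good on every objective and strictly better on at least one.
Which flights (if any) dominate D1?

D3: layovers 2≤2, miles earned 7190≥3365, duration 2.1≤11.9 — dominates D1.
Others (D2, D4) are each worse than D1 on at least one objective.

D3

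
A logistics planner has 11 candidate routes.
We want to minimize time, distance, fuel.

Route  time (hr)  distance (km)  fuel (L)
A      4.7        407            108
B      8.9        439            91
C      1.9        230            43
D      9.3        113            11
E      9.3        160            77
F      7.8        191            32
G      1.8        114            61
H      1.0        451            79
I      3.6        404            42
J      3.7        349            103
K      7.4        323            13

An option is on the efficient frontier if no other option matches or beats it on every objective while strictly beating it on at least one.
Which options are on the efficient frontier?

C, D, F, G, H, I, K

A: dominated by C (time 1.9≤4.7, distance 230≤407, fuel 43≤108).
B: dominated by C (time 1.9≤8.9, distance 230≤439, fuel 43≤91).
C: not dominated.
D: not dominated (best distance).
E: dominated by D (time 9.3≤9.3, distance 113≤160, fuel 11≤77).
F: not dominated.
G: not dominated.
H: not dominated (best time).
I: not dominated.
J: dominated by C (time 1.9≤3.7, distance 230≤349, fuel 43≤103).
K: not dominated.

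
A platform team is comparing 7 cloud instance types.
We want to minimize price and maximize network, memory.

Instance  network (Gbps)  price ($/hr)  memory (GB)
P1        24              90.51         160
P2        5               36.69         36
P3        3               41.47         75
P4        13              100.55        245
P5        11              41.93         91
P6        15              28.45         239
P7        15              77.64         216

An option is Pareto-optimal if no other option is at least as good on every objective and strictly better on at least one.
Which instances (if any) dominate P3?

P6

P6: network 15≥3, price 28.45≤41.47, memory 239≥75 — dominates P3.
Others (P1, P2, P4, P5, P7) are each worse than P3 on at least one objective.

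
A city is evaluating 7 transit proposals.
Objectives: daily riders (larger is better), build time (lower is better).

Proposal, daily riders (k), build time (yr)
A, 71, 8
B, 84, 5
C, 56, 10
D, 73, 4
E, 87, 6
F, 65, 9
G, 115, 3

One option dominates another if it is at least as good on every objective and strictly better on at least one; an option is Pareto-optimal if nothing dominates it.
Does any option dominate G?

No

A: worse on daily riders (71 vs 115).
B: worse on daily riders (84 vs 115).
C: worse on daily riders (56 vs 115).
D: worse on daily riders (73 vs 115).
E: worse on daily riders (87 vs 115).
F: worse on daily riders (65 vs 115).
No option is at least as good as G on every objective and strictly better on one.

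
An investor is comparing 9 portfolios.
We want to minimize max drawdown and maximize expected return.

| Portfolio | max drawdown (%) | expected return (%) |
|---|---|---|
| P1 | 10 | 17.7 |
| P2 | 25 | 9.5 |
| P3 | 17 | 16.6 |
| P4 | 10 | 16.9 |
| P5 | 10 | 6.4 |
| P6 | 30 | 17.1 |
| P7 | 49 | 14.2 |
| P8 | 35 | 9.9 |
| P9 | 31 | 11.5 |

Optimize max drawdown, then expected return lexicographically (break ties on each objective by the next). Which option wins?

P1

First minimize max drawdown: best is 10, kept {P1, P4, P5}.
Then maximize expected return: best is 17.7, kept {P1}.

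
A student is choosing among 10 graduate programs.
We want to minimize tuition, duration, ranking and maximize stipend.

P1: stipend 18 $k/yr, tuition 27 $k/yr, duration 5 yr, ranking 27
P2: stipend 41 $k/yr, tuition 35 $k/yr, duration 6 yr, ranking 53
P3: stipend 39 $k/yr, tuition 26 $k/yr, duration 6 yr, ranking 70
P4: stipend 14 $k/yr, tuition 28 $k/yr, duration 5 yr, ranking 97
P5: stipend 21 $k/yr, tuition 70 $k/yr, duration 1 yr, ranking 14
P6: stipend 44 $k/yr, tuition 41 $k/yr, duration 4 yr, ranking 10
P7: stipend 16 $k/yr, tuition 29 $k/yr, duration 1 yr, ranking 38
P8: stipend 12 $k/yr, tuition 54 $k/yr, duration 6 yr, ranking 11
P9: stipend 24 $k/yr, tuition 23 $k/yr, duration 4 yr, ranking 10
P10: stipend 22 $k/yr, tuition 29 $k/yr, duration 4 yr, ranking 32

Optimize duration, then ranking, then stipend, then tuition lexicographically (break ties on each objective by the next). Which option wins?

First minimize duration: best is 1, kept {P5, P7}.
Then minimize ranking: best is 14, kept {P5}.

P5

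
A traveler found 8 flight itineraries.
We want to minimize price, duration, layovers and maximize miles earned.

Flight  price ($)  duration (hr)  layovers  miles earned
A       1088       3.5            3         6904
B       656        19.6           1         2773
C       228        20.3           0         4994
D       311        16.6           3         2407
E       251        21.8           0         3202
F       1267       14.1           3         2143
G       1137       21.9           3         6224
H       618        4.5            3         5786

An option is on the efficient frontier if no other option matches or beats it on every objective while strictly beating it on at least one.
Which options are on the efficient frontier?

A: not dominated (best duration).
B: not dominated.
C: not dominated (best price).
D: not dominated.
E: dominated by C (price 228≤251, duration 20.3≤21.8, layovers 0≤0, miles earned 4994≥3202).
F: dominated by A (price 1088≤1267, duration 3.5≤14.1, layovers 3≤3, miles earned 6904≥2143).
G: dominated by A (price 1088≤1137, duration 3.5≤21.9, layovers 3≤3, miles earned 6904≥6224).
H: not dominated.

A, B, C, D, H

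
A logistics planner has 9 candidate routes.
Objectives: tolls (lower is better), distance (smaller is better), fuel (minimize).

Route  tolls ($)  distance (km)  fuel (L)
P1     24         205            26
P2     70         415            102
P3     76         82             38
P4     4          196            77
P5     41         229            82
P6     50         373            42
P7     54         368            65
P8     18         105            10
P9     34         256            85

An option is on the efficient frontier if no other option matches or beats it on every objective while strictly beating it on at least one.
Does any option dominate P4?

No

P1: worse on tolls (24 vs 4).
P2: worse on tolls (70 vs 4).
P3: worse on tolls (76 vs 4).
P5: worse on tolls (41 vs 4).
P6: worse on tolls (50 vs 4).
P7: worse on tolls (54 vs 4).
P8: worse on tolls (18 vs 4).
P9: worse on tolls (34 vs 4).
No option is at least as good as P4 on every objective and strictly better on one.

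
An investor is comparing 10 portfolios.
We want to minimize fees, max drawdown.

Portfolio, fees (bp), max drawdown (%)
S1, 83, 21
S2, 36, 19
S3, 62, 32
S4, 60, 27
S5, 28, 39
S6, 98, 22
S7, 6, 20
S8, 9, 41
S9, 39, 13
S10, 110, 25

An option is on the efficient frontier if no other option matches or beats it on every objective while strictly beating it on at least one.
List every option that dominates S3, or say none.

S2, S4, S7, S9

S2: fees 36≤62, max drawdown 19≤32 — dominates S3.
S4: fees 60≤62, max drawdown 27≤32 — dominates S3.
S7: fees 6≤62, max drawdown 20≤32 — dominates S3.
S9: fees 39≤62, max drawdown 13≤32 — dominates S3.
Others (S1, S5, S6, S8, S10) are each worse than S3 on at least one objective.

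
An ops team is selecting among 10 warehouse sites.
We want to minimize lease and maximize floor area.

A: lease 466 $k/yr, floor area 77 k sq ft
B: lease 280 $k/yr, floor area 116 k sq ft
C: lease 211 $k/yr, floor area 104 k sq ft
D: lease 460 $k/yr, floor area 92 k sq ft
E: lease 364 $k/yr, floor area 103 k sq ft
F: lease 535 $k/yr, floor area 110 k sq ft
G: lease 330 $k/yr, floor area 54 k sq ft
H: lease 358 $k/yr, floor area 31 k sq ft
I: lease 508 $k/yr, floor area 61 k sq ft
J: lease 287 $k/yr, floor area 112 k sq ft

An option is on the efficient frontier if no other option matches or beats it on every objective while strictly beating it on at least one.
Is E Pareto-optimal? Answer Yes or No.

No

B vs E: lease 280≤364, floor area 116≥103 — B is at least as good on every objective and strictly better on at least one, so B dominates E.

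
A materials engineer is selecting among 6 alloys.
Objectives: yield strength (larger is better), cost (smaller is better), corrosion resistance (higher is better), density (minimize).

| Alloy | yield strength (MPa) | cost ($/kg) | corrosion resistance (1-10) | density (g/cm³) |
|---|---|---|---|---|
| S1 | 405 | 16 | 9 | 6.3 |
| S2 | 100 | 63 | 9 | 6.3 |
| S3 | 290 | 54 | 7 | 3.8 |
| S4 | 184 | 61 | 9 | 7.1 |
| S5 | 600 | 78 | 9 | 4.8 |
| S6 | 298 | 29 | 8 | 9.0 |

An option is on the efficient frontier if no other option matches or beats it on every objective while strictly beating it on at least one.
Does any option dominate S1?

No

S2: worse on yield strength (100 vs 405).
S3: worse on yield strength (290 vs 405).
S4: worse on yield strength (184 vs 405).
S5: worse on cost (78 vs 16).
S6: worse on yield strength (298 vs 405).
No option is at least as good as S1 on every objective and strictly better on one.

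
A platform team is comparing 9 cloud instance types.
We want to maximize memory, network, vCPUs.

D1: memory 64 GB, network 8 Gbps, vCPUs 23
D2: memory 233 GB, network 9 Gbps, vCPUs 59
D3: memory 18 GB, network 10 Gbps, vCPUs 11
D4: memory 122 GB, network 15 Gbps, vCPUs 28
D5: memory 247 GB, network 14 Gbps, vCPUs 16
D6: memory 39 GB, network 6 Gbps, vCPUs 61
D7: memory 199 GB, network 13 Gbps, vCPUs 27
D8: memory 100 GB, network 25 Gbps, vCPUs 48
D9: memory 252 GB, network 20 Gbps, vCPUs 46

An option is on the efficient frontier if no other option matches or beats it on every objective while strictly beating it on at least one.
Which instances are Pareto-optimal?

D1: dominated by D2 (memory 233≥64, network 9≥8, vCPUs 59≥23).
D2: not dominated.
D3: dominated by D4 (memory 122≥18, network 15≥10, vCPUs 28≥11).
D4: dominated by D9 (memory 252≥122, network 20≥15, vCPUs 46≥28).
D5: dominated by D9 (memory 252≥247, network 20≥14, vCPUs 46≥16).
D6: not dominated (best vCPUs).
D7: dominated by D9 (memory 252≥199, network 20≥13, vCPUs 46≥27).
D8: not dominated (best network).
D9: not dominated (best memory).

D2, D6, D8, D9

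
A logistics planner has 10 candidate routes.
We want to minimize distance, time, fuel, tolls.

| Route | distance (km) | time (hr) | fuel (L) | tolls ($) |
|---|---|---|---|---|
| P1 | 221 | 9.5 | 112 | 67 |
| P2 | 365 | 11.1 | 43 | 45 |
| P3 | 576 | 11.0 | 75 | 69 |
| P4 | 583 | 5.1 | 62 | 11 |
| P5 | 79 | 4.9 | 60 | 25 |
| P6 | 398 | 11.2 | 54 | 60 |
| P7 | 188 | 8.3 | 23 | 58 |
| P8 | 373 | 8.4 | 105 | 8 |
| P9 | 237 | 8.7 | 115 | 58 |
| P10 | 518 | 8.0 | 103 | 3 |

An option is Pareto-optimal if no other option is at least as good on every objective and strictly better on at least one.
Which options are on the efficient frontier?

P1: dominated by P5 (distance 79≤221, time 4.9≤9.5, fuel 60≤112, tolls 25≤67).
P2: not dominated.
P3: dominated by P5 (distance 79≤576, time 4.9≤11.0, fuel 60≤75, tolls 25≤69).
P4: not dominated.
P5: not dominated (best distance).
P6: dominated by P2 (distance 365≤398, time 11.1≤11.2, fuel 43≤54, tolls 45≤60).
P7: not dominated (best fuel).
P8: not dominated.
P9: dominated by P5 (distance 79≤237, time 4.9≤8.7, fuel 60≤115, tolls 25≤58).
P10: not dominated (best tolls).

P2, P4, P5, P7, P8, P10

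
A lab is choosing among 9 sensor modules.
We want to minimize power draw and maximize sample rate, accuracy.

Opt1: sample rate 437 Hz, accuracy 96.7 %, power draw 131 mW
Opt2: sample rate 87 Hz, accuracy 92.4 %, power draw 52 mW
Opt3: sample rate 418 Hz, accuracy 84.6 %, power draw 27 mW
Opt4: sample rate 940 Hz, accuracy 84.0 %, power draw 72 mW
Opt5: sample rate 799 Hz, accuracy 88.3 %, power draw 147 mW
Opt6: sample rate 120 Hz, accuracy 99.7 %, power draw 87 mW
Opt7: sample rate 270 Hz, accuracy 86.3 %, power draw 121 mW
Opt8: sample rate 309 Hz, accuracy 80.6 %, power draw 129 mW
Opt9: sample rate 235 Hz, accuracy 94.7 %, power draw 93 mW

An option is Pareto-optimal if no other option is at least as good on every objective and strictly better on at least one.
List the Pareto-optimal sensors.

Opt1, Opt2, Opt3, Opt4, Opt5, Opt6, Opt7, Opt9

Opt1: not dominated.
Opt2: not dominated.
Opt3: not dominated (best power draw).
Opt4: not dominated (best sample rate).
Opt5: not dominated.
Opt6: not dominated (best accuracy).
Opt7: not dominated.
Opt8: dominated by Opt3 (sample rate 418≥309, accuracy 84.6≥80.6, power draw 27≤129).
Opt9: not dominated.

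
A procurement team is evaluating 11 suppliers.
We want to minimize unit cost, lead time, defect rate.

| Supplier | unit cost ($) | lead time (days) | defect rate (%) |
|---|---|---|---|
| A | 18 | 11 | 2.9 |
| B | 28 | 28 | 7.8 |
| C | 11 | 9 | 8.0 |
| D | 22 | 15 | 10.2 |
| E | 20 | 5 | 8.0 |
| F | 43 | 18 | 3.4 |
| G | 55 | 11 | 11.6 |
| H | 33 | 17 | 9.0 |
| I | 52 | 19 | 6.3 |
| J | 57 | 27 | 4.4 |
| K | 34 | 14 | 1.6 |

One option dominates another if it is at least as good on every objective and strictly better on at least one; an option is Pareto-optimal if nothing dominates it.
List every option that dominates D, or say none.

A: unit cost 18≤22, lead time 11≤15, defect rate 2.9≤10.2 — dominates D.
C: unit cost 11≤22, lead time 9≤15, defect rate 8.0≤10.2 — dominates D.
E: unit cost 20≤22, lead time 5≤15, defect rate 8.0≤10.2 — dominates D.
Others (B, F, G, H, I, J, K) are each worse than D on at least one objective.

A, C, E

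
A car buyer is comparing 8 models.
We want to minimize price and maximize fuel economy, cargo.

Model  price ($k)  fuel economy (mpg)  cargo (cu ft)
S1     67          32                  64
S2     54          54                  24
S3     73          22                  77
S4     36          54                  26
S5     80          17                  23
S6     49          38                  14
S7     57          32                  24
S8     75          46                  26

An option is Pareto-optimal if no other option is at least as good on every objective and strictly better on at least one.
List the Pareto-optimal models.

S1, S3, S4

S1: not dominated.
S2: dominated by S4 (price 36≤54, fuel economy 54≥54, cargo 26≥24).
S3: not dominated (best cargo).
S4: not dominated (best price).
S5: dominated by S1 (price 67≤80, fuel economy 32≥17, cargo 64≥23).
S6: dominated by S4 (price 36≤49, fuel economy 54≥38, cargo 26≥14).
S7: dominated by S2 (price 54≤57, fuel economy 54≥32, cargo 24≥24).
S8: dominated by S4 (price 36≤75, fuel economy 54≥46, cargo 26≥26).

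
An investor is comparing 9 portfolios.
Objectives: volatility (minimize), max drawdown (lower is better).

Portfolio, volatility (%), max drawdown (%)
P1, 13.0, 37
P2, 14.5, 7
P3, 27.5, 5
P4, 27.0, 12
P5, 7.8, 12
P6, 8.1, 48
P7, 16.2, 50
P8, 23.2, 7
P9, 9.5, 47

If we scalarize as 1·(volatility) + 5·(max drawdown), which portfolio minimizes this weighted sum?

P1: 1·13.0 + 5·37 = 198.0
P2: 1·14.5 + 5·7 = 49.5
P3: 1·27.5 + 5·5 = 52.5
P4: 1·27.0 + 5·12 = 87.0
P5: 1·7.8 + 5·12 = 67.8
P6: 1·8.1 + 5·48 = 248.1
P7: 1·16.2 + 5·50 = 266.2
P8: 1·23.2 + 5·7 = 58.2
P9: 1·9.5 + 5·47 = 244.5
Lowest: P2 at 49.5.

P2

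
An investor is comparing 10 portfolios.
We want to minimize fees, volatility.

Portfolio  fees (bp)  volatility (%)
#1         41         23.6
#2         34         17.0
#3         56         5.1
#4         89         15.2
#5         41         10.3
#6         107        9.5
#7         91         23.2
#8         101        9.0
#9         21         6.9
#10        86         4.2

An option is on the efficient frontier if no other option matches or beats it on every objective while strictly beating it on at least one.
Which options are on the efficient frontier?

#1: dominated by #2 (fees 34≤41, volatility 17.0≤23.6).
#2: dominated by #9 (fees 21≤34, volatility 6.9≤17.0).
#3: not dominated.
#4: dominated by #3 (fees 56≤89, volatility 5.1≤15.2).
#5: dominated by #9 (fees 21≤41, volatility 6.9≤10.3).
#6: dominated by #3 (fees 56≤107, volatility 5.1≤9.5).
#7: dominated by #2 (fees 34≤91, volatility 17.0≤23.2).
#8: dominated by #3 (fees 56≤101, volatility 5.1≤9.0).
#9: not dominated (best fees).
#10: not dominated (best volatility).

#3, #9, #10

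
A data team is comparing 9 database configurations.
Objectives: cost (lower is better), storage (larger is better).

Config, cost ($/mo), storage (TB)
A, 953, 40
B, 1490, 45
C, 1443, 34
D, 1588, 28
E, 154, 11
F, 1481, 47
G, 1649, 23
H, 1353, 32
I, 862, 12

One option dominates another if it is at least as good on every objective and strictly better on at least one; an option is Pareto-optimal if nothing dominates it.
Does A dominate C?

A vs C: cost 953≤1443, storage 40≥34 — A is at least as good on every objective with at least one strict improvement.

Yes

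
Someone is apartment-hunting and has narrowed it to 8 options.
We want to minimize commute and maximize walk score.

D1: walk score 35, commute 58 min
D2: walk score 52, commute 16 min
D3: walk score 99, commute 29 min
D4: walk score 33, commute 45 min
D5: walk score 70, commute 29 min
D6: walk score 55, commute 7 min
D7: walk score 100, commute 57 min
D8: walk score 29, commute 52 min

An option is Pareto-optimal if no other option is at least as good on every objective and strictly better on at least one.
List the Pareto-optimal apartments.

D3, D6, D7

D1: dominated by D2 (walk score 52≥35, commute 16≤58).
D2: dominated by D6 (walk score 55≥52, commute 7≤16).
D3: not dominated.
D4: dominated by D2 (walk score 52≥33, commute 16≤45).
D5: dominated by D3 (walk score 99≥70, commute 29≤29).
D6: not dominated (best commute).
D7: not dominated (best walk score).
D8: dominated by D2 (walk score 52≥29, commute 16≤52).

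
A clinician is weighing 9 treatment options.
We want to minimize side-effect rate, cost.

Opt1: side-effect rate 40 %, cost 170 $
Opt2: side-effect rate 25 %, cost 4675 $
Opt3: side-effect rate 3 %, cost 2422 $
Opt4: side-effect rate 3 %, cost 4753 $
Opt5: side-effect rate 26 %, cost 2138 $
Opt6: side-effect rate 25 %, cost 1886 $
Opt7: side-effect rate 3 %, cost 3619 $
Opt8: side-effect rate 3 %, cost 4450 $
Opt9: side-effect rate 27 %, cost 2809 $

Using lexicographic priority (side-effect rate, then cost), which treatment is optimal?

First minimize side-effect rate: best is 3, kept {Opt3, Opt4, Opt7, Opt8}.
Then minimize cost: best is 2422, kept {Opt3}.

Opt3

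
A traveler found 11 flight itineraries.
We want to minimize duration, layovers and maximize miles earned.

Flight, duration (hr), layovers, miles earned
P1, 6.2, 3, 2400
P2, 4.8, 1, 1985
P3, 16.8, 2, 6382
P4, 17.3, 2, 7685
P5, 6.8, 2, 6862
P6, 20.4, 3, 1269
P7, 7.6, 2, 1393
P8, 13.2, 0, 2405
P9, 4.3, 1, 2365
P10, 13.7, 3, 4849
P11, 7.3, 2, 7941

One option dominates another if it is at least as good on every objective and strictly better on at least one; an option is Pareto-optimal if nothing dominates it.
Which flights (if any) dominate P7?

P2, P5, P9, P11

P2: duration 4.8≤7.6, layovers 1≤2, miles earned 1985≥1393 — dominates P7.
P5: duration 6.8≤7.6, layovers 2≤2, miles earned 6862≥1393 — dominates P7.
P9: duration 4.3≤7.6, layovers 1≤2, miles earned 2365≥1393 — dominates P7.
P11: duration 7.3≤7.6, layovers 2≤2, miles earned 7941≥1393 — dominates P7.
Others (P1, P3, P4, P6, P8, P10) are each worse than P7 on at least one objective.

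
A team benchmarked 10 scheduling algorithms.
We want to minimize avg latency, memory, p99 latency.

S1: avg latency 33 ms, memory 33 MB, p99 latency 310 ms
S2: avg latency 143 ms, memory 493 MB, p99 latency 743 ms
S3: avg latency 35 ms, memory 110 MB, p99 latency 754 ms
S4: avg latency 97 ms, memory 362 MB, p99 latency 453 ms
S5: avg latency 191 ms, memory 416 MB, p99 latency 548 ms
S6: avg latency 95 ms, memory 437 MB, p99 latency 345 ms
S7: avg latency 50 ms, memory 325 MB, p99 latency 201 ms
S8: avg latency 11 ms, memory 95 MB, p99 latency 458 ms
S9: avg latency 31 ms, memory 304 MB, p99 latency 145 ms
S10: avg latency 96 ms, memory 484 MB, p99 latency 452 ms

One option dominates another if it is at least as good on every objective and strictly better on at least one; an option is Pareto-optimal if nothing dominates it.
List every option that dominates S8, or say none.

S1: worse on avg latency (33 vs 11).
S2: worse on avg latency (143 vs 11).
S3: worse on avg latency (35 vs 11).
S4: worse on avg latency (97 vs 11).
S5: worse on avg latency (191 vs 11).
S6: worse on avg latency (95 vs 11).
S7: worse on avg latency (50 vs 11).
S9: worse on avg latency (31 vs 11).
S10: worse on avg latency (96 vs 11).
No option dominates S8.

none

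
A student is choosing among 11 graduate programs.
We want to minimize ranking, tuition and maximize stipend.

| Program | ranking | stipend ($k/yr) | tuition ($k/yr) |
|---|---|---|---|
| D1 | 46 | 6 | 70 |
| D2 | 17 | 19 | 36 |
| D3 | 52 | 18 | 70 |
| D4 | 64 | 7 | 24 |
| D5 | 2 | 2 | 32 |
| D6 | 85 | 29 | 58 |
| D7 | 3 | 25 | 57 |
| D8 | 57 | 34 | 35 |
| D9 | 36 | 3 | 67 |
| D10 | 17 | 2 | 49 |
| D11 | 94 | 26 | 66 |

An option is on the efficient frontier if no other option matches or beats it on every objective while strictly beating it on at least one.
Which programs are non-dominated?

D1: dominated by D2 (ranking 17≤46, stipend 19≥6, tuition 36≤70).
D2: not dominated.
D3: dominated by D2 (ranking 17≤52, stipend 19≥18, tuition 36≤70).
D4: not dominated (best tuition).
D5: not dominated (best ranking).
D6: dominated by D8 (ranking 57≤85, stipend 34≥29, tuition 35≤58).
D7: not dominated.
D8: not dominated (best stipend).
D9: dominated by D2 (ranking 17≤36, stipend 19≥3, tuition 36≤67).
D10: dominated by D2 (ranking 17≤17, stipend 19≥2, tuition 36≤49).
D11: dominated by D6 (ranking 85≤94, stipend 29≥26, tuition 58≤66).

D2, D4, D5, D7, D8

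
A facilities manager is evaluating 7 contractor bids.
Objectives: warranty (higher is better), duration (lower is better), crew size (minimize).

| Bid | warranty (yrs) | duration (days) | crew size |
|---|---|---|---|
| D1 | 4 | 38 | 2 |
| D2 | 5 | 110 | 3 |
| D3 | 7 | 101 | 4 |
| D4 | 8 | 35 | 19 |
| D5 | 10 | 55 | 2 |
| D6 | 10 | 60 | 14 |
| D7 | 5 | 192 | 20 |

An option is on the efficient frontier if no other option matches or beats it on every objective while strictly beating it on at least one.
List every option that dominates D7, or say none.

D2: warranty 5≥5, duration 110≤192, crew size 3≤20 — dominates D7.
D3: warranty 7≥5, duration 101≤192, crew size 4≤20 — dominates D7.
D4: warranty 8≥5, duration 35≤192, crew size 19≤20 — dominates D7.
D5: warranty 10≥5, duration 55≤192, crew size 2≤20 — dominates D7.
D6: warranty 10≥5, duration 60≤192, crew size 14≤20 — dominates D7.
Others (D1) are each worse than D7 on at least one objective.

D2, D3, D4, D5, D6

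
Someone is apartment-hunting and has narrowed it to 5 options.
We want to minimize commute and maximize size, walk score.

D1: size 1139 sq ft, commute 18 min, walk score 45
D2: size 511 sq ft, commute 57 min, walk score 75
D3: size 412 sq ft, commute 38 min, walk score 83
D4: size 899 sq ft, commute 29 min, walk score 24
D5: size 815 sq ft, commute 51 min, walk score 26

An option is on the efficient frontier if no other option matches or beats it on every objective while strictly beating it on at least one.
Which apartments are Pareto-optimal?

D1: not dominated (best size).
D2: not dominated.
D3: not dominated (best walk score).
D4: dominated by D1 (size 1139≥899, commute 18≤29, walk score 45≥24).
D5: dominated by D1 (size 1139≥815, commute 18≤51, walk score 45≥26).

D1, D2, D3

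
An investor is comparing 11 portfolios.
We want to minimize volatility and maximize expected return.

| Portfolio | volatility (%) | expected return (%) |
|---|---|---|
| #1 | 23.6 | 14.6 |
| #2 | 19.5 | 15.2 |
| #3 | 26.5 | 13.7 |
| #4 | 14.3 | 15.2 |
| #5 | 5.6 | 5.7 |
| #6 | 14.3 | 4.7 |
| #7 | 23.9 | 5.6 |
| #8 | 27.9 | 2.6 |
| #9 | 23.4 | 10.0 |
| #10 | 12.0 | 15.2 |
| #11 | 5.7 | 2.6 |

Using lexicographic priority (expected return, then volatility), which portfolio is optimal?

#10

First maximize expected return: best is 15.2, kept {#2, #4, #10}.
Then minimize volatility: best is 12.0, kept {#10}.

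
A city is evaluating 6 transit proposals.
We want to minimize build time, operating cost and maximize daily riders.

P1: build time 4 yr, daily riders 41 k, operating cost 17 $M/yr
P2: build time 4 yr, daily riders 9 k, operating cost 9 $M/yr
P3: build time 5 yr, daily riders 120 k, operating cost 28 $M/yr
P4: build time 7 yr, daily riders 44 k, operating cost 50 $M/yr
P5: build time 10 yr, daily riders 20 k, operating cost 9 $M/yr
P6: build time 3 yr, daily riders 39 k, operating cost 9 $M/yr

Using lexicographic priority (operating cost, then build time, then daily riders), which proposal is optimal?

P6

First minimize operating cost: best is 9, kept {P2, P5, P6}.
Then minimize build time: best is 3, kept {P6}.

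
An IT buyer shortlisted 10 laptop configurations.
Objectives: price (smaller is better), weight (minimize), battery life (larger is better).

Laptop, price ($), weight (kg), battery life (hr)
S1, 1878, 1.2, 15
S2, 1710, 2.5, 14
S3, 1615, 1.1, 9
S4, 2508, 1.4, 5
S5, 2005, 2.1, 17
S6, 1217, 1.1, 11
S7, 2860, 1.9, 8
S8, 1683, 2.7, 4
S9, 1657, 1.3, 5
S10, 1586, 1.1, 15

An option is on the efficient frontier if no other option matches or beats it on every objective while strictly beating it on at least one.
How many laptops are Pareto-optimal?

3

S1: dominated by S10 (price 1586≤1878, weight 1.1≤1.2, battery life 15≥15).
S2: dominated by S10 (price 1586≤1710, weight 1.1≤2.5, battery life 15≥14).
S3: dominated by S6 (price 1217≤1615, weight 1.1≤1.1, battery life 11≥9).
S4: dominated by S1 (price 1878≤2508, weight 1.2≤1.4, battery life 15≥5).
S5: not dominated (best battery life).
S6: not dominated (best price).
S7: dominated by S1 (price 1878≤2860, weight 1.2≤1.9, battery life 15≥8).
S8: dominated by S3 (price 1615≤1683, weight 1.1≤2.7, battery life 9≥4).
S9: dominated by S3 (price 1615≤1657, weight 1.1≤1.3, battery life 9≥5).
S10: not dominated.
Pareto-optimal: S5, S6, S10 → 3.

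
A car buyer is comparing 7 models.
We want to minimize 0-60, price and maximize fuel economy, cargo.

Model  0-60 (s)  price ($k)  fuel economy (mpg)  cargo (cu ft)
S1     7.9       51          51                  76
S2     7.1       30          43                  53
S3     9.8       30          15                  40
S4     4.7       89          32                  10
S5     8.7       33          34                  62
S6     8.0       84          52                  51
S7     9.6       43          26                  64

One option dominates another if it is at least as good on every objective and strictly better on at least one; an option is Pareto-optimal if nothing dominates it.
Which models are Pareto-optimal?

S1, S2, S4, S5, S6, S7

S1: not dominated (best cargo).
S2: not dominated.
S3: dominated by S2 (0-60 7.1≤9.8, price 30≤30, fuel economy 43≥15, cargo 53≥40).
S4: not dominated (best 0-60).
S5: not dominated.
S6: not dominated (best fuel economy).
S7: not dominated.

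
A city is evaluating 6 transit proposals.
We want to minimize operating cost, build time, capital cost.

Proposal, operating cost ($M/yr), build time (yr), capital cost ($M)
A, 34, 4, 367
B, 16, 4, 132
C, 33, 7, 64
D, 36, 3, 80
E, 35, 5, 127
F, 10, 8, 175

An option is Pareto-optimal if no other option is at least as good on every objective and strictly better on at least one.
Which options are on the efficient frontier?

B, C, D, E, F

A: dominated by B (operating cost 16≤34, build time 4≤4, capital cost 132≤367).
B: not dominated.
C: not dominated (best capital cost).
D: not dominated (best build time).
E: not dominated.
F: not dominated (best operating cost).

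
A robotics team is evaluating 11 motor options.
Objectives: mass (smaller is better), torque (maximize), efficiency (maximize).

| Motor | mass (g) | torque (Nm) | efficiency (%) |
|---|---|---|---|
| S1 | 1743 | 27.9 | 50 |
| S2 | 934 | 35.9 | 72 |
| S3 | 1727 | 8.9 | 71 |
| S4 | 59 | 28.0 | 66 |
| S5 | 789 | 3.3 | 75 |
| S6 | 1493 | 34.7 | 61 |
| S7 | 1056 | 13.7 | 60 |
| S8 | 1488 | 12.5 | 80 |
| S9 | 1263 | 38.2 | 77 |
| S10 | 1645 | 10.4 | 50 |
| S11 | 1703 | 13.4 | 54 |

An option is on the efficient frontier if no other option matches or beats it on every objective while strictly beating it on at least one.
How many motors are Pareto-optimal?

S1: dominated by S2 (mass 934≤1743, torque 35.9≥27.9, efficiency 72≥50).
S2: not dominated.
S3: dominated by S2 (mass 934≤1727, torque 35.9≥8.9, efficiency 72≥71).
S4: not dominated (best mass).
S5: not dominated.
S6: dominated by S2 (mass 934≤1493, torque 35.9≥34.7, efficiency 72≥61).
S7: dominated by S2 (mass 934≤1056, torque 35.9≥13.7, efficiency 72≥60).
S8: not dominated (best efficiency).
S9: not dominated (best torque).
S10: dominated by S2 (mass 934≤1645, torque 35.9≥10.4, efficiency 72≥50).
S11: dominated by S2 (mass 934≤1703, torque 35.9≥13.4, efficiency 72≥54).
Pareto-optimal: S2, S4, S5, S8, S9 → 5.

5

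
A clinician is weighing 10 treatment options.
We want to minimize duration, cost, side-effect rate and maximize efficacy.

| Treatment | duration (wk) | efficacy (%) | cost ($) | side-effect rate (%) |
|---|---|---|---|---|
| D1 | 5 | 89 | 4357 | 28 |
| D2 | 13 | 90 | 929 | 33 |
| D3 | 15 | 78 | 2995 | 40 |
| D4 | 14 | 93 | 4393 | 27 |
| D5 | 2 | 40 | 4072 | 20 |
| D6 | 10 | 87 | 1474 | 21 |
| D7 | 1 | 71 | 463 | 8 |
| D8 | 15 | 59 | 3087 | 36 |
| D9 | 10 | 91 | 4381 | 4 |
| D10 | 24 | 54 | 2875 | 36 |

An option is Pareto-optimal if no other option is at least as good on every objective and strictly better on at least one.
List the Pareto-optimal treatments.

D1, D2, D4, D6, D7, D9

D1: not dominated.
D2: not dominated.
D3: dominated by D2 (duration 13≤15, efficacy 90≥78, cost 929≤2995, side-effect rate 33≤40).
D4: not dominated (best efficacy).
D5: dominated by D7 (duration 1≤2, efficacy 71≥40, cost 463≤4072, side-effect rate 8≤20).
D6: not dominated.
D7: not dominated (best duration).
D8: dominated by D2 (duration 13≤15, efficacy 90≥59, cost 929≤3087, side-effect rate 33≤36).
D9: not dominated (best side-effect rate).
D10: dominated by D2 (duration 13≤24, efficacy 90≥54, cost 929≤2875, side-effect rate 33≤36).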